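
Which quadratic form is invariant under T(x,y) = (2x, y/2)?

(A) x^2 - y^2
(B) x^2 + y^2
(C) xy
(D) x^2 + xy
C

T multiplies x by 2 and divides y by 2.
Substitute the transformed coordinates into each option and compare with the original:
(A) x^2 - y^2  ->  (2x)^2 - (y/2)^2 = 4x^2 - y^2/4   [differs from x^2 - y^2: not invariant]
(B) x^2 + y^2  ->  (2x)^2 + (y/2)^2 = 4x^2 + y^2/4   [differs from x^2 + y^2: not invariant]
(C) xy  ->  (2x)(y/2) = xy   [equals xy: invariant]
(D) x^2 + xy  ->  (2x)^2 + (2x)(y/2) = 4x^2 + xy   [differs from x^2 + xy: not invariant]

Only option (C), xy, is unchanged by the transformation.
The factors 2 and 1/2 cancel only in the pure product xy.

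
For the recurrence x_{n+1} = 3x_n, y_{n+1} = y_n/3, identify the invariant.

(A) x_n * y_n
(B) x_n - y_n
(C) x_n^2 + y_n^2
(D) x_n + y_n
A

For the recurrence x_{n+1} = 3x_n, y_{n+1} = y_n/3:

x_{n+1} * y_{n+1} = (3x_n) * (y_n/3) = x_n * y_n
The product is conserved.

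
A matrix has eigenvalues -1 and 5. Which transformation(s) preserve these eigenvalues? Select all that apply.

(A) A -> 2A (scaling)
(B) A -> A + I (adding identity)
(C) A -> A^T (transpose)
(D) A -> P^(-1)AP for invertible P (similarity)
C and D

Eigenvalues are preserved by:
1. Similarity transformations: A -> P^(-1)AP (same characteristic polynomial)
2. Transpose: A^T has the same eigenvalues as A

Eigenvalues are NOT preserved by:
- Adding identity: eigenvalues become -1+1, 5+1
- Scaling: eigenvalues become -2, 10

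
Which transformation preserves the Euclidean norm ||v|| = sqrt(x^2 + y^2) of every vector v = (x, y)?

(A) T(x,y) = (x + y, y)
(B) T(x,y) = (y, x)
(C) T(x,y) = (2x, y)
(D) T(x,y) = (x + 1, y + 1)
B

A transformation preserves a norm if ||T(v)|| = ||v|| for every v; a single vector where the norm changes rules an option out.

(A) T(x,y) = (x + y, y): v = (0, 1) has norm sqrt((0)^2 + (1)^2) = 1, but T(v) = (1, 1) has norm sqrt(2) -- not preserved.
(B) T(x,y) = (y, x): preserves the norm -- it is an orthogonal map (a rotation/reflection), and (y)^2 + (x)^2 simplifies to x^2 + y^2.
(C) T(x,y) = (2x, y): v = (1, 0) has norm sqrt((1)^2 + (0)^2) = 1, but T(v) = (2, 0) has norm 2 -- not preserved.
(D) T(x,y) = (x + 1, y + 1): v = (1, 0) has norm sqrt((1)^2 + (0)^2) = 1, but T(v) = (2, 1) has norm sqrt(5) -- not preserved.

Therefore the answer is (B).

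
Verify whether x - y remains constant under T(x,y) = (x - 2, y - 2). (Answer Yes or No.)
Yes

Substitute T(x,y) = (x - 2, y - 2) into the expression and compare with the original.

Original: x - y
After applying T: (x - 2) - (y - 2) = x - y

This is identical to the original x - y, so the expression is invariant.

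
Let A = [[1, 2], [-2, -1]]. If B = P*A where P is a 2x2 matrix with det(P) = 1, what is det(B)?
3

By the multiplicative property of determinants, det(B) = det(P*A) = det(P) * det(A) = det(A),
so the determinant is invariant under multiplication by any determinant-1 matrix; we just need det(A).

det(A) = (1)(-1) - (2)(-2) = -1 - (-4) = 3

Therefore det(B) = 1 * 3 = 3.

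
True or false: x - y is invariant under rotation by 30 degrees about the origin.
False

Applying rotation by 30 degrees: x' = x*cos(30 degrees) - y*sin(30 degrees) = sqrt(3)x/2 - y/2, y' = x*sin(30 degrees) + y*cos(30 degrees) = x/2 + sqrt(3)y/2

Substituting into x - y:
(sqrt(3)x/2 - y/2) - (x/2 + sqrt(3)y/2)
= -x/2 + sqrt(3)x/2 - sqrt(3)y/2 - y/2

This differs from the original expression x - y, so it is NOT invariant.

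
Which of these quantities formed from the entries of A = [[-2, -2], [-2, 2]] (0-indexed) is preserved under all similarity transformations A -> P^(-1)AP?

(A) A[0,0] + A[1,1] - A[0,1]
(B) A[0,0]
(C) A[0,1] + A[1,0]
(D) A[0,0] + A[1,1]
D

A[0,0] + A[1,1] is the trace of A. By the cyclic property of the trace, tr(P^(-1)AP) = tr(APP^(-1)) = tr(A), so it is the same for every matrix similar to A.

The other combinations are not similarity invariants. For example, take P = [[1, -1], [0, 1]] (det P = 1), so P^(-1) = [[1, 1], [0, 1]] and
B = P^(-1)AP = [[-4, 4], [-2, 4]].
Evaluating each option on A and on B:
(A) A[0,0] + A[1,1] - A[0,1]: 2 for A, -4 for B -> changes
(B) A[0,0]: -2 for A, -4 for B -> changes
(C) A[0,1] + A[1,0]: -4 for A, 2 for B -> changes
(D) A[0,0] + A[1,1]: 0 for A, 0 for B -> unchanged

Only (D) A[0,0] + A[1,1] = 0 survives (and it does so for every P, not just this one), so it is the invariant.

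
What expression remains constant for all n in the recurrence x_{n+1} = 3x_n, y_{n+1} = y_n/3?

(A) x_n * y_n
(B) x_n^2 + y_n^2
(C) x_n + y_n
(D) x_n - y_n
A

For the recurrence x_{n+1} = 3x_n, y_{n+1} = y_n/3:

x_{n+1} * y_{n+1} = (3x_n) * (y_n/3) = x_n * y_n
The product is conserved.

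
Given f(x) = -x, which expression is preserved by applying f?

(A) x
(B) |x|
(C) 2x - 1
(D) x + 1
B

For f(x) = -x:
Applying f replaces x by -x. Since |-x| = |x|, the absolute value is unchanged by f, whereas x -> -x, 2x - 1 -> -2x - 1 and x + 1 -> -x + 1 all change.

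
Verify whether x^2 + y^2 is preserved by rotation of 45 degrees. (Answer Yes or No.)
Yes

Applying rotation by 45 degrees: x' = x*cos(45 degrees) - y*sin(45 degrees) = sqrt(2)x/2 - sqrt(2)y/2, y' = x*sin(45 degrees) + y*cos(45 degrees) = sqrt(2)x/2 + sqrt(2)y/2

Substituting into x^2 + y^2:
(sqrt(2)x/2 - sqrt(2)y/2)^2 + (sqrt(2)x/2 + sqrt(2)y/2)^2
= x^2 + y^2

This equals the original expression x^2 + y^2, so it IS invariant.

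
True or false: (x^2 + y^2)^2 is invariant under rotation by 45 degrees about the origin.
True

Applying rotation by 45 degrees: x' = x*cos(45 degrees) - y*sin(45 degrees) = sqrt(2)x/2 - sqrt(2)y/2, y' = x*sin(45 degrees) + y*cos(45 degrees) = sqrt(2)x/2 + sqrt(2)y/2

Substituting into (x^2 + y^2)^2:
((sqrt(2)x/2 - sqrt(2)y/2)^2 + (sqrt(2)x/2 + sqrt(2)y/2)^2)^2
= x^4 + 2x^2y^2 + y^4 = (x^2 + y^2)^2

This equals the original expression (x^2 + y^2)^2, so it IS invariant.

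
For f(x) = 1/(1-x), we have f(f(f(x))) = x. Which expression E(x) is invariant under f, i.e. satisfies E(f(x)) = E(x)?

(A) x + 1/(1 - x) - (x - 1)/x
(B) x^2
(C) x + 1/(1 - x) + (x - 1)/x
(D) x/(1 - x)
C

Replace x by f(x) = 1/(1 - x) in each option and simplify. As a quick numerical cross-check, also compare E(3) with E(f(3)) = E(-1/2).

(A) x + 1/(1 - x) - (x - 1)/x  ->  (1/(1 - x)) + 1/(1 - (1/(1 - x))) - ((1/(1 - x)) - 1)/(1/(1 - x)) = (x^2(1 - x) - x + (x - 1)^2)/(x(x - 1)); check: E(3) = 11/6 but E(-1/2) = -17/6.   [not invariant]
(B) x^2  ->  (1/(1 - x))^2 = (x - 1)^(-2); check: E(3) = 9 but E(-1/2) = 1/4.   [not invariant]
(C) x + 1/(1 - x) + (x - 1)/x  ->  (1/(1 - x)) + 1/(1 - (1/(1 - x))) + ((1/(1 - x)) - 1)/(1/(1 - x)), which simplifies back to x + 1/(1 - x) + (x - 1)/x; check: E(3) = 19/6, E(-1/2) = 19/6.   [invariant]
(D) x/(1 - x)  ->  (1/(1 - x))/(1 - (1/(1 - x))) = -1/x; check: E(3) = -3/2 but E(-1/2) = -1/3.   [not invariant]

Only (C) is unchanged. Indeed f(f(x)) = 1/(1 - 1/(1-x)) = (1-x)/(-x) = (x-1)/x, so E(x) = x + f(x) + f(f(x)) is the sum over the whole 3-cycle; applying f just permutes the three terms cyclically (x -> f(x) -> f(f(x)) -> x), leaving the sum unchanged.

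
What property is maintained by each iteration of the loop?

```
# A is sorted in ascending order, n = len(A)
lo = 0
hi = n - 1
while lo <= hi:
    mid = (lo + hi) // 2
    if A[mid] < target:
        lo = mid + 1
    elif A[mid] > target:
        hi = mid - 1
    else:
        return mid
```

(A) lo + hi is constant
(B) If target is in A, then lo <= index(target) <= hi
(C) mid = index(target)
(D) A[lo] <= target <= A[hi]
B

A loop invariant must hold before the first iteration and be re-established by every execution of the body.

(B) If target is in A, then lo <= index(target) <= hi: Before the loop [lo, hi] = [0, n-1] covers every index. When A[mid] < target, sortedness puts target strictly to the right of mid, so setting lo = mid + 1 keeps index(target) in [lo, hi]; symmetrically for hi = mid - 1. Hence 'if target is in A then lo <= index(target) <= hi' holds after every iteration, and when lo > hi it proves target is absent.

The other options fail:
(A) lo + hi is constant: each iteration moves exactly one of lo, hi, so lo + hi changes (e.g. 0 + (n-1) becomes (mid+1) + (n-1)).
(C) mid = index(target): mid is just the current probe; it equals index(target) only on the iteration that returns.
(D) A[lo] <= target <= A[hi]: fails when target is not in A (e.g. target < A[0] already violates it before the loop), so it is not maintained in general.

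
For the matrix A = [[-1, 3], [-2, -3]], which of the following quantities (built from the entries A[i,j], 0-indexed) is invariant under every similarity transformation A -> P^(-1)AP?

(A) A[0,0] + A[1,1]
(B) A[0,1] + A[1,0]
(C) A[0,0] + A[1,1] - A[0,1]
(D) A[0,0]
A

A[0,0] + A[1,1] is the trace of A. By the cyclic property of the trace, tr(P^(-1)AP) = tr(APP^(-1)) = tr(A), so it is the same for every matrix similar to A.

The other combinations are not similarity invariants. For example, take P = [[1, 1], [1, 2]] (det P = 1), so P^(-1) = [[2, -1], [-1, 1]] and
B = P^(-1)AP = [[9, 18], [-7, -13]].
Evaluating each option on A and on B:
(A) A[0,0] + A[1,1]: -4 for A, -4 for B -> unchanged
(B) A[0,1] + A[1,0]: 1 for A, 11 for B -> changes
(C) A[0,0] + A[1,1] - A[0,1]: -7 for A, -22 for B -> changes
(D) A[0,0]: -1 for A, 9 for B -> changes

Only (A) A[0,0] + A[1,1] = -4 survives (and it does so for every P, not just this one), so it is the invariant.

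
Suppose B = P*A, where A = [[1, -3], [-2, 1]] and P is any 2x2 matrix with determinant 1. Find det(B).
-5

By the multiplicative property of determinants, det(B) = det(P*A) = det(P) * det(A) = det(A),
so the determinant is invariant under multiplication by any determinant-1 matrix; we just need det(A).

det(A) = (1)(1) - (-3)(-2) = 1 - 6 = -5

Therefore det(B) = 1 * (-5) = -5.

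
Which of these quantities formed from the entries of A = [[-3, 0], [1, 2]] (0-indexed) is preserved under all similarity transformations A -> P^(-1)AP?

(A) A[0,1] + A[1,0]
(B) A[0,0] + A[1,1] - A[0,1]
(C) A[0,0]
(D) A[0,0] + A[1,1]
D

A[0,0] + A[1,1] is the trace of A. By the cyclic property of the trace, tr(P^(-1)AP) = tr(APP^(-1)) = tr(A), so it is the same for every matrix similar to A.

The other combinations are not similarity invariants. For example, take P = [[1, 2], [0, 1]] (det P = 1), so P^(-1) = [[1, -2], [0, 1]] and
B = P^(-1)AP = [[-5, -14], [1, 4]].
Evaluating each option on A and on B:
(A) A[0,1] + A[1,0]: 1 for A, -13 for B -> changes
(B) A[0,0] + A[1,1] - A[0,1]: -1 for A, 13 for B -> changes
(C) A[0,0]: -3 for A, -5 for B -> changes
(D) A[0,0] + A[1,1]: -1 for A, -1 for B -> unchanged

Only (D) A[0,0] + A[1,1] = -1 survives (and it does so for every P, not just this one), so it is the invariant.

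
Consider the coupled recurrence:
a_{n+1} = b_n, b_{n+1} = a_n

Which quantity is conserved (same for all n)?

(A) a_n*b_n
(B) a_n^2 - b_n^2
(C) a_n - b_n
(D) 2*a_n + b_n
A

Replace a_n by a_{n+1} = b_n and b_n by b_{n+1} = a_n in each option and simplify:
(A) a_n*b_n  ->  (b_n)*(a_n) = a_n*b_n   [conserved]
(B) a_n^2 - b_n^2  ->  (b_n)^2 - (a_n)^2 = -a_n^2 + b_n^2   [not conserved]
(C) a_n - b_n  ->  (b_n) - (a_n) = -a_n + b_n   [not conserved]
(D) 2*a_n + b_n  ->  2*(b_n) + (a_n) = a_n + 2*b_n   [not conserved]

Only (A) a_n*b_n returns to itself after one step, so it is the conserved quantity.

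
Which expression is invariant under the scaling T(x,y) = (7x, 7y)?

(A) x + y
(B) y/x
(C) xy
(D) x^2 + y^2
B

Under the uniform scaling T(x,y) = (7x, 7y):
Substitute the transformed coordinates into each option and compare with the original:
(A) x + y  ->  (7x) + (7y) = 7x + 7y   [differs from x + y: not invariant]
(B) y/x  ->  (7y)/(7x) = y/x   [equals y/x: invariant]
(C) xy  ->  (7x)(7y) = 49xy   [differs from xy: not invariant]
(D) x^2 + y^2  ->  (7x)^2 + (7y)^2 = 49x^2 + 49y^2   [differs from x^2 + y^2: not invariant]

Only option (B), y/x, is unchanged by the transformation.
The common factor 7 cancels in a ratio of coordinates, while sums, products and sums of squares pick up factors of 7 or 49.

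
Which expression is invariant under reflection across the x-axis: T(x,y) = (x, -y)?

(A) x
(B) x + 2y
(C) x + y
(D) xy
A

The map is reflection across the x-axis: T(x,y) = (x, -y).
Substitute the transformed coordinates into each option and compare with the original:
(A) x  ->  (x) = x   [equals x: invariant]
(B) x + 2y  ->  (x) + 2(-y) = x - 2y   [differs from x + 2y: not invariant]
(C) x + y  ->  (x) + (-y) = x - y   [differs from x + y: not invariant]
(D) xy  ->  (x)(-y) = -xy   [differs from xy: not invariant]

Only option (A), x, is unchanged by the transformation.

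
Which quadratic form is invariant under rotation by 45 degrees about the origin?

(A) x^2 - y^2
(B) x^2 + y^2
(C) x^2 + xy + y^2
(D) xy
B

Rotation by 45 degrees sends (x, y) to (sqrt(2)x/2 - sqrt(2)y/2, sqrt(2)x/2 + sqrt(2)y/2).
Substitute the transformed coordinates into each option and compare with the original:
(A) x^2 - y^2  ->  (sqrt(2)x/2 - sqrt(2)y/2)^2 - (sqrt(2)x/2 + sqrt(2)y/2)^2 = -2xy   [differs from x^2 - y^2: not invariant]
(B) x^2 + y^2  ->  (sqrt(2)x/2 - sqrt(2)y/2)^2 + (sqrt(2)x/2 + sqrt(2)y/2)^2 = x^2 + y^2   [equals x^2 + y^2: invariant]
(C) x^2 + xy + y^2  ->  (sqrt(2)x/2 - sqrt(2)y/2)^2 + (sqrt(2)x/2 - sqrt(2)y/2)(sqrt(2)x/2 + sqrt(2)y/2) + (sqrt(2)x/2 + sqrt(2)y/2)^2 = 3x^2/2 + y^2/2   [differs from x^2 + xy + y^2: not invariant]
(D) xy  ->  (sqrt(2)x/2 - sqrt(2)y/2)(sqrt(2)x/2 + sqrt(2)y/2) = x^2/2 - y^2/2   [differs from xy: not invariant]

Only option (B), x^2 + y^2, is unchanged by the transformation.
x^2 + y^2 is the squared distance from the origin, which rotations preserve.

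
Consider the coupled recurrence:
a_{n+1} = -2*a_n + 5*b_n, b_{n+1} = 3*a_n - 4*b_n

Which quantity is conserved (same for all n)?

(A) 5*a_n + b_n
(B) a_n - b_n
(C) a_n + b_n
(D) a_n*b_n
C

Replace a_n by a_{n+1} = -2*a_n + 5*b_n and b_n by b_{n+1} = 3*a_n - 4*b_n in each option and simplify:
(A) 5*a_n + b_n  ->  5*(-2*a_n + 5*b_n) + (3*a_n - 4*b_n) = -7*a_n + 21*b_n   [not conserved]
(B) a_n - b_n  ->  (-2*a_n + 5*b_n) - (3*a_n - 4*b_n) = -5*a_n + 9*b_n   [not conserved]
(C) a_n + b_n  ->  (-2*a_n + 5*b_n) + (3*a_n - 4*b_n) = a_n + b_n   [conserved]
(D) a_n*b_n  ->  (-2*a_n + 5*b_n)*(3*a_n - 4*b_n) = -6*a_n^2 + 23*a_n*b_n - 20*b_n^2   [not conserved]

Only (C) a_n + b_n returns to itself after one step, so it is the conserved quantity.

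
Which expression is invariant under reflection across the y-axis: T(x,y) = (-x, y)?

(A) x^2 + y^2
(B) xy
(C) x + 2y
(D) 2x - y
A

The map is reflection across the y-axis: T(x,y) = (-x, y).
Substitute the transformed coordinates into each option and compare with the original:
(A) x^2 + y^2  ->  (-x)^2 + (y)^2 = x^2 + y^2   [equals x^2 + y^2: invariant]
(B) xy  ->  (-x)(y) = -xy   [differs from xy: not invariant]
(C) x + 2y  ->  (-x) + 2(y) = -x + 2y   [differs from x + 2y: not invariant]
(D) 2x - y  ->  2(-x) - (y) = -2x - y   [differs from 2x - y: not invariant]

Only option (A), x^2 + y^2, is unchanged by the transformation.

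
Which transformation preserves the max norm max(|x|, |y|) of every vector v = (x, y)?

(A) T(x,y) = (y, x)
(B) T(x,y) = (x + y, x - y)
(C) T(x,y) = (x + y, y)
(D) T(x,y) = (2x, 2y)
A

A transformation preserves a norm if ||T(v)|| = ||v|| for every v; a single vector where the norm changes rules an option out.

(A) T(x,y) = (y, x): preserves the norm -- it only permutes the coordinates and/or flips signs, which leaves max(|x|, |y|) unchanged.
(B) T(x,y) = (x + y, x - y): v = (1, 1) has norm max(|1|, |1|) = 1, but T(v) = (2, 0) has norm 2 -- not preserved.
(C) T(x,y) = (x + y, y): v = (1, 1) has norm max(|1|, |1|) = 1, but T(v) = (2, 1) has norm 2 -- not preserved.
(D) T(x,y) = (2x, 2y): v = (1, 0) has norm max(|1|, |0|) = 1, but T(v) = (2, 0) has norm 2 -- not preserved.

Therefore the answer is (A).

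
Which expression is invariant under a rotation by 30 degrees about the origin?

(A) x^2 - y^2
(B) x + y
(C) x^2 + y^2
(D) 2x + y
C

A rotation by 30 degrees sends (x, y) to (sqrt(3)x/2 - y/2, x/2 + sqrt(3)y/2).
Substitute the transformed coordinates into each option and compare with the original:
(A) x^2 - y^2  ->  (sqrt(3)x/2 - y/2)^2 - (x/2 + sqrt(3)y/2)^2 = x^2/2 - sqrt(3)xy - y^2/2   [differs from x^2 - y^2: not invariant]
(B) x + y  ->  (sqrt(3)x/2 - y/2) + (x/2 + sqrt(3)y/2) = x/2 + sqrt(3)x/2 - y/2 + sqrt(3)y/2   [differs from x + y: not invariant]
(C) x^2 + y^2  ->  (sqrt(3)x/2 - y/2)^2 + (x/2 + sqrt(3)y/2)^2 = x^2 + y^2   [equals x^2 + y^2: invariant]
(D) 2x + y  ->  2(sqrt(3)x/2 - y/2) + (x/2 + sqrt(3)y/2) = x/2 + sqrt(3)x - y + sqrt(3)y/2   [differs from 2x + y: not invariant]

Only option (C), x^2 + y^2, is unchanged by the transformation.
Geometrically, x^2 + y^2 is the squared distance from the origin, which every rotation about the origin preserves.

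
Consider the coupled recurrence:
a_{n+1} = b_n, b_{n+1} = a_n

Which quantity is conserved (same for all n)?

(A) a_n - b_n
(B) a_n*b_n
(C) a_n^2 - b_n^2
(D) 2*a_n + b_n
B

Replace a_n by a_{n+1} = b_n and b_n by b_{n+1} = a_n in each option and simplify:
(A) a_n - b_n  ->  (b_n) - (a_n) = -a_n + b_n   [not conserved]
(B) a_n*b_n  ->  (b_n)*(a_n) = a_n*b_n   [conserved]
(C) a_n^2 - b_n^2  ->  (b_n)^2 - (a_n)^2 = -a_n^2 + b_n^2   [not conserved]
(D) 2*a_n + b_n  ->  2*(b_n) + (a_n) = a_n + 2*b_n   [not conserved]

Only (B) a_n*b_n returns to itself after one step, so it is the conserved quantity.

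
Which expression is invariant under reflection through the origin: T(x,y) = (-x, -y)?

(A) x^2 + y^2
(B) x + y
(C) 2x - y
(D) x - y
A

The map is reflection through the origin: T(x,y) = (-x, -y).
Substitute the transformed coordinates into each option and compare with the original:
(A) x^2 + y^2  ->  (-x)^2 + (-y)^2 = x^2 + y^2   [equals x^2 + y^2: invariant]
(B) x + y  ->  (-x) + (-y) = -x - y   [differs from x + y: not invariant]
(C) 2x - y  ->  2(-x) - (-y) = -2x + y   [differs from 2x - y: not invariant]
(D) x - y  ->  (-x) - (-y) = -x + y   [differs from x - y: not invariant]

Only option (A), x^2 + y^2, is unchanged by the transformation.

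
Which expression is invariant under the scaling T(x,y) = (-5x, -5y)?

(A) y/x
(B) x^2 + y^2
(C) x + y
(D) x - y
A

Under the uniform scaling T(x,y) = (-5x, -5y):
Substitute the transformed coordinates into each option and compare with the original:
(A) y/x  ->  (-5y)/(-5x) = y/x   [equals y/x: invariant]
(B) x^2 + y^2  ->  (-5x)^2 + (-5y)^2 = 25x^2 + 25y^2   [differs from x^2 + y^2: not invariant]
(C) x + y  ->  (-5x) + (-5y) = -5x - 5y   [differs from x + y: not invariant]
(D) x - y  ->  (-5x) - (-5y) = -5x + 5y   [differs from x - y: not invariant]

Only option (A), y/x, is unchanged by the transformation.
The common factor -5 cancels in a ratio of coordinates, while sums, products and sums of squares pick up factors of -5 or 25.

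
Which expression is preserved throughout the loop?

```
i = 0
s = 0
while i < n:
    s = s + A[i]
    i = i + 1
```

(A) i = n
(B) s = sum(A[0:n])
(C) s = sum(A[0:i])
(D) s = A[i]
C

A loop invariant must hold before the first iteration and be re-established by every execution of the body.

(C) s = sum(A[0:i]): Initially i = 0 and s = 0 = sum of the empty slice A[0:0]. If s = sum(A[0:i]) holds at the top of an iteration, the body sets s to sum(A[0:i]) + A[i] = sum(A[0:i+1]) and then i to i+1, so s = sum(A[0:i]) holds again. At exit i = n, giving s = sum(A[0:n]).

The other options fail:
(A) i = n: false initially (i = 0); it is the exit condition, not an invariant.
(B) s = sum(A[0:n]): false before the loop (s = 0, not the full sum) -- it only becomes true at exit.
(D) s = A[i]: after the first iteration s = A[0] but i = 1, so s = A[i] compares s with the wrong element (and fails in general).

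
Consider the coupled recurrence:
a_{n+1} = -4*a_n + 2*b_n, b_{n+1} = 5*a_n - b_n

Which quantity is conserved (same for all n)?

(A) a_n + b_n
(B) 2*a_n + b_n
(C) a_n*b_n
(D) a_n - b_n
A

Replace a_n by a_{n+1} = -4*a_n + 2*b_n and b_n by b_{n+1} = 5*a_n - b_n in each option and simplify:
(A) a_n + b_n  ->  (-4*a_n + 2*b_n) + (5*a_n - b_n) = a_n + b_n   [conserved]
(B) 2*a_n + b_n  ->  2*(-4*a_n + 2*b_n) + (5*a_n - b_n) = -3*a_n + 3*b_n   [not conserved]
(C) a_n*b_n  ->  (-4*a_n + 2*b_n)*(5*a_n - b_n) = -20*a_n^2 + 14*a_n*b_n - 2*b_n^2   [not conserved]
(D) a_n - b_n  ->  (-4*a_n + 2*b_n) - (5*a_n - b_n) = -9*a_n + 3*b_n   [not conserved]

Only (A) a_n + b_n returns to itself after one step, so it is the conserved quantity.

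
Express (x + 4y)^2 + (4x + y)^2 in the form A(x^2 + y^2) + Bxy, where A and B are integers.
17(x^2 + y^2) + 16xy

Expanding: (x + 4y)^2 = x^2 + 8xy + 16y^2
(4x + y)^2 = 16x^2 + 8xy + y^2
Sum = (1+16)(x^2+y^2) + 16xy = 17(x^2 + y^2) + 16xy
This is symmetric in x and y.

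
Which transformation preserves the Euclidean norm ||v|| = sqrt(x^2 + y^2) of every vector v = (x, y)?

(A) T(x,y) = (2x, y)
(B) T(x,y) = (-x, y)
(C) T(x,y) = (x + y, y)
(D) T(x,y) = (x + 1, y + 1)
B

A transformation preserves a norm if ||T(v)|| = ||v|| for every v; a single vector where the norm changes rules an option out.

(A) T(x,y) = (2x, y): v = (1, 0) has norm sqrt((1)^2 + (0)^2) = 1, but T(v) = (2, 0) has norm 2 -- not preserved.
(B) T(x,y) = (-x, y): preserves the norm -- it is an orthogonal map (a rotation/reflection), and (-x)^2 + (y)^2 simplifies to x^2 + y^2.
(C) T(x,y) = (x + y, y): v = (0, 1) has norm sqrt((0)^2 + (1)^2) = 1, but T(v) = (1, 1) has norm sqrt(2) -- not preserved.
(D) T(x,y) = (x + 1, y + 1): v = (1, 0) has norm sqrt((1)^2 + (0)^2) = 1, but T(v) = (2, 1) has norm sqrt(5) -- not preserved.

Therefore the answer is (B).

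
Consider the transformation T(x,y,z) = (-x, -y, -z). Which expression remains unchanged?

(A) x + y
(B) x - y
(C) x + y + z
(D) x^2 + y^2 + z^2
D

Apply T(x,y,z) = (-x, -y, -z) to each option, i.e. replace (x, y, z) by the transformed coordinates.
Substitute the transformed coordinates into each option and compare with the original:
(A) x + y  ->  (-x) + (-y) = -x - y   [differs from x + y: not invariant]
(B) x - y  ->  (-x) - (-y) = -x + y   [differs from x - y: not invariant]
(C) x + y + z  ->  (-x) + (-y) + (-z) = -x - y - z   [differs from x + y + z: not invariant]
(D) x^2 + y^2 + z^2  ->  (-x)^2 + (-y)^2 + (-z)^2 = x^2 + y^2 + z^2   [equals x^2 + y^2 + z^2: invariant]

Only option (D), x^2 + y^2 + z^2, is unchanged by the transformation.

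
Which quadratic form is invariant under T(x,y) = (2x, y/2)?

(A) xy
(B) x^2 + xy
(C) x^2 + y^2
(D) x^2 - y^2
A

T multiplies x by 2 and divides y by 2.
Substitute the transformed coordinates into each option and compare with the original:
(A) xy  ->  (2x)(y/2) = xy   [equals xy: invariant]
(B) x^2 + xy  ->  (2x)^2 + (2x)(y/2) = 4x^2 + xy   [differs from x^2 + xy: not invariant]
(C) x^2 + y^2  ->  (2x)^2 + (y/2)^2 = 4x^2 + y^2/4   [differs from x^2 + y^2: not invariant]
(D) x^2 - y^2  ->  (2x)^2 - (y/2)^2 = 4x^2 - y^2/4   [differs from x^2 - y^2: not invariant]

Only option (A), xy, is unchanged by the transformation.
The factors 2 and 1/2 cancel only in the pure product xy.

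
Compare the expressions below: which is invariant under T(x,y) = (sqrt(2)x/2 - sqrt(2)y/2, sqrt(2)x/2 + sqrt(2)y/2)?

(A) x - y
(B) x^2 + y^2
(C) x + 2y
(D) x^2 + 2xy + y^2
B

An expression E(x,y) is invariant under T if E(T(x,y)) = E(x,y). Here T(x,y) = (sqrt(2)x/2 - sqrt(2)y/2, sqrt(2)x/2 + sqrt(2)y/2).
Substitute the transformed coordinates into each option and compare with the original:
(A) x - y  ->  (sqrt(2)x/2 - sqrt(2)y/2) - (sqrt(2)x/2 + sqrt(2)y/2) = -sqrt(2)y   [differs from x - y: not invariant]
(B) x^2 + y^2  ->  (sqrt(2)x/2 - sqrt(2)y/2)^2 + (sqrt(2)x/2 + sqrt(2)y/2)^2 = x^2 + y^2   [equals x^2 + y^2: invariant]
(C) x + 2y  ->  (sqrt(2)x/2 - sqrt(2)y/2) + 2(sqrt(2)x/2 + sqrt(2)y/2) = 3sqrt(2)x/2 + sqrt(2)y/2   [differs from x + 2y: not invariant]
(D) x^2 + 2xy + y^2  ->  (sqrt(2)x/2 - sqrt(2)y/2)^2 + 2(sqrt(2)x/2 - sqrt(2)y/2)(sqrt(2)x/2 + sqrt(2)y/2) + (sqrt(2)x/2 + sqrt(2)y/2)^2 = 2x^2   [differs from x^2 + 2xy + y^2: not invariant]

Only option (B), x^2 + y^2, is unchanged by the transformation.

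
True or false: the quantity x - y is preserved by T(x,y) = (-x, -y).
False

Substitute T(x,y) = (-x, -y) into the expression and compare with the original.

Original: x - y
After applying T: (-x) - (-y) = -x + y

This differs from the original x - y (difference: -2x + 2y), so the expression is NOT invariant.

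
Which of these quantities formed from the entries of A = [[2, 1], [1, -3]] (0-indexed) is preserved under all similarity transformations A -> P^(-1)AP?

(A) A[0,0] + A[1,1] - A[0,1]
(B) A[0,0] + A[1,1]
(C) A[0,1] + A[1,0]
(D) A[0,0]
B

A[0,0] + A[1,1] is the trace of A. By the cyclic property of the trace, tr(P^(-1)AP) = tr(APP^(-1)) = tr(A), so it is the same for every matrix similar to A.

The other combinations are not similarity invariants. For example, take P = [[2, 1], [1, 1]] (det P = 1), so P^(-1) = [[1, -1], [-1, 2]] and
B = P^(-1)AP = [[6, 5], [-7, -7]].
Evaluating each option on A and on B:
(A) A[0,0] + A[1,1] - A[0,1]: -2 for A, -6 for B -> changes
(B) A[0,0] + A[1,1]: -1 for A, -1 for B -> unchanged
(C) A[0,1] + A[1,0]: 2 for A, -2 for B -> changes
(D) A[0,0]: 2 for A, 6 for B -> changes

Only (B) A[0,0] + A[1,1] = -1 survives (and it does so for every P, not just this one), so it is the invariant.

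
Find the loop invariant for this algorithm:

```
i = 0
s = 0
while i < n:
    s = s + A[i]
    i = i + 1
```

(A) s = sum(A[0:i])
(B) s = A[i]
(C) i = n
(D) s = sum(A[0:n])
A

A loop invariant must hold before the first iteration and be re-established by every execution of the body.

(A) s = sum(A[0:i]): Initially i = 0 and s = 0 = sum of the empty slice A[0:0]. If s = sum(A[0:i]) holds at the top of an iteration, the body sets s to sum(A[0:i]) + A[i] = sum(A[0:i+1]) and then i to i+1, so s = sum(A[0:i]) holds again. At exit i = n, giving s = sum(A[0:n]).

The other options fail:
(B) s = A[i]: after the first iteration s = A[0] but i = 1, so s = A[i] compares s with the wrong element (and fails in general).
(C) i = n: false initially (i = 0); it is the exit condition, not an invariant.
(D) s = sum(A[0:n]): false before the loop (s = 0, not the full sum) -- it only becomes true at exit.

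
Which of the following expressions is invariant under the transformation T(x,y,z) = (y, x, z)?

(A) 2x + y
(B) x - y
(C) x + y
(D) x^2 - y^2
C

Apply T(x,y,z) = (y, x, z) to each option, i.e. replace (x, y, z) by the transformed coordinates.
Substitute the transformed coordinates into each option and compare with the original:
(A) 2x + y  ->  2(y) + (x) = x + 2y   [differs from 2x + y: not invariant]
(B) x - y  ->  (y) - (x) = -x + y   [differs from x - y: not invariant]
(C) x + y  ->  (y) + (x) = x + y   [equals x + y: invariant]
(D) x^2 - y^2  ->  (y)^2 - (x)^2 = -x^2 + y^2   [differs from x^2 - y^2: not invariant]

Only option (C), x + y, is unchanged by the transformation.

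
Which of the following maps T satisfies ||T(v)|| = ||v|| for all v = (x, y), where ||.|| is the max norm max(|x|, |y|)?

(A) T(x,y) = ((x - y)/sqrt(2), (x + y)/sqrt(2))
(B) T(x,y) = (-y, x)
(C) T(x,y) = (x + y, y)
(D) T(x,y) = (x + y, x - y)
B

A transformation preserves a norm if ||T(v)|| = ||v|| for every v; a single vector where the norm changes rules an option out.

(A) T(x,y) = ((x - y)/sqrt(2), (x + y)/sqrt(2)): v = (1, 0) has norm max(|1|, |0|) = 1, but T(v) = (sqrt(2)/2, sqrt(2)/2) has norm sqrt(2)/2 -- not preserved.
(B) T(x,y) = (-y, x): preserves the norm -- it only permutes the coordinates and/or flips signs, which leaves max(|x|, |y|) unchanged.
(C) T(x,y) = (x + y, y): v = (1, 1) has norm max(|1|, |1|) = 1, but T(v) = (2, 1) has norm 2 -- not preserved.
(D) T(x,y) = (x + y, x - y): v = (1, 1) has norm max(|1|, |1|) = 1, but T(v) = (2, 0) has norm 2 -- not preserved.

Therefore the answer is (B).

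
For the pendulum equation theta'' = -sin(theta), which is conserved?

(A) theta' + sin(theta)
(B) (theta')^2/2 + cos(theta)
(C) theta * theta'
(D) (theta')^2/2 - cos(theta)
D

A first integral I satisfies dI/dt = 0 along every solution. Differentiate each option and use the equation of motion:
(A) d/dt[theta' + sin(theta)] = theta'' + cos(theta) theta' = -sin(theta) + theta' cos(theta), not identically 0
(B) d/dt[(theta')^2/2 + cos(theta)] = theta' theta'' - sin(theta) theta' = -2 theta' sin(theta), not identically 0
(C) d/dt[theta * theta'] = (theta')^2 + theta theta'' = (theta')^2 - theta sin(theta), not identically 0
(D) d/dt[(theta')^2/2 - cos(theta)] = theta' theta'' + sin(theta) theta' = theta'(-sin(theta)) + theta' sin(theta) = 0

Only (D) has zero time-derivative. This is the total energy: kinetic (theta')^2/2 plus potential -cos(theta).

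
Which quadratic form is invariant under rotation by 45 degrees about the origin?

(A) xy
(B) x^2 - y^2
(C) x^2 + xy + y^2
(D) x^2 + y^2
D

Rotation by 45 degrees sends (x, y) to (sqrt(2)x/2 - sqrt(2)y/2, sqrt(2)x/2 + sqrt(2)y/2).
Substitute the transformed coordinates into each option and compare with the original:
(A) xy  ->  (sqrt(2)x/2 - sqrt(2)y/2)(sqrt(2)x/2 + sqrt(2)y/2) = x^2/2 - y^2/2   [differs from xy: not invariant]
(B) x^2 - y^2  ->  (sqrt(2)x/2 - sqrt(2)y/2)^2 - (sqrt(2)x/2 + sqrt(2)y/2)^2 = -2xy   [differs from x^2 - y^2: not invariant]
(C) x^2 + xy + y^2  ->  (sqrt(2)x/2 - sqrt(2)y/2)^2 + (sqrt(2)x/2 - sqrt(2)y/2)(sqrt(2)x/2 + sqrt(2)y/2) + (sqrt(2)x/2 + sqrt(2)y/2)^2 = 3x^2/2 + y^2/2   [differs from x^2 + xy + y^2: not invariant]
(D) x^2 + y^2  ->  (sqrt(2)x/2 - sqrt(2)y/2)^2 + (sqrt(2)x/2 + sqrt(2)y/2)^2 = x^2 + y^2   [equals x^2 + y^2: invariant]

Only option (D), x^2 + y^2, is unchanged by the transformation.
x^2 + y^2 is the squared distance from the origin, which rotations preserve.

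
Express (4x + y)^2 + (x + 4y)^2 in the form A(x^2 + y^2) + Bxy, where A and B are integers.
17(x^2 + y^2) + 16xy

Expanding: (4x + y)^2 = 16x^2 + 8xy + y^2
(x + 4y)^2 = x^2 + 8xy + 16y^2
Sum = (16+1)(x^2+y^2) + 16xy = 17(x^2 + y^2) + 16xy
This is symmetric in x and y.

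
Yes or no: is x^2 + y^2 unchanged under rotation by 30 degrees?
Yes

Applying rotation by 30 degrees: x' = x*cos(30 degrees) - y*sin(30 degrees) = sqrt(3)x/2 - y/2, y' = x*sin(30 degrees) + y*cos(30 degrees) = x/2 + sqrt(3)y/2

Substituting into x^2 + y^2:
(sqrt(3)x/2 - y/2)^2 + (x/2 + sqrt(3)y/2)^2
= x^2 + y^2

This equals the original expression x^2 + y^2, so it IS invariant.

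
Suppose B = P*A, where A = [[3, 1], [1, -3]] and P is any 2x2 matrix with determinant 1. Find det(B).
-10

By the multiplicative property of determinants, det(B) = det(P*A) = det(P) * det(A) = det(A),
so the determinant is invariant under multiplication by any determinant-1 matrix; we just need det(A).

det(A) = (3)(-3) - (1)(1) = -9 - 1 = -10

Therefore det(B) = 1 * (-10) = -10.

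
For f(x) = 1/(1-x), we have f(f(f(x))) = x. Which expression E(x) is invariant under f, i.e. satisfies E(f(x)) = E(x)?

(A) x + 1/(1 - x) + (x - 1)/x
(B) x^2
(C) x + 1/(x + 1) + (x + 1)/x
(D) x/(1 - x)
A

Replace x by f(x) = 1/(1 - x) in each option and simplify. As a quick numerical cross-check, also compare E(4) with E(f(4)) = E(-1/3).

(A) x + 1/(1 - x) + (x - 1)/x  ->  (1/(1 - x)) + 1/(1 - (1/(1 - x))) + ((1/(1 - x)) - 1)/(1/(1 - x)), which simplifies back to x + 1/(1 - x) + (x - 1)/x; check: E(4) = 53/12, E(-1/3) = 53/12.   [invariant]
(B) x^2  ->  (1/(1 - x))^2 = (x - 1)^(-2); check: E(4) = 16 but E(-1/3) = 1/9.   [not invariant]
(C) x + 1/(x + 1) + (x + 1)/x  ->  (1/(1 - x)) + 1/((1/(1 - x)) + 1) + ((1/(1 - x)) + 1)/(1/(1 - x)) = (-x^3 + 6x^2 - 11x + 7)/(x^2 - 3x + 2); check: E(4) = 109/20 but E(-1/3) = -5/6.   [not invariant]
(D) x/(1 - x)  ->  (1/(1 - x))/(1 - (1/(1 - x))) = -1/x; check: E(4) = -4/3 but E(-1/3) = -1/4.   [not invariant]

Only (A) is unchanged. Indeed f(f(x)) = 1/(1 - 1/(1-x)) = (1-x)/(-x) = (x-1)/x, so E(x) = x + f(x) + f(f(x)) is the sum over the whole 3-cycle; applying f just permutes the three terms cyclically (x -> f(x) -> f(f(x)) -> x), leaving the sum unchanged.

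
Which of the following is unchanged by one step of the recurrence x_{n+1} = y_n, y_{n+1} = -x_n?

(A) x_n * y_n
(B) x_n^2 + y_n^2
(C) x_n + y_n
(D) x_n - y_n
B

For the recurrence x_{n+1} = y_n, y_{n+1} = -x_n:

x_{n+1}^2 + y_{n+1}^2 = y_n^2 + (-x_n)^2 = x_n^2 + y_n^2
The sum of squares is conserved (like energy in a harmonic oscillator).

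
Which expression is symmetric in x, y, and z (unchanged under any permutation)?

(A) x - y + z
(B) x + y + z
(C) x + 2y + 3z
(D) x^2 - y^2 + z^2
B

A symmetric expression is unchanged when the variables are permuted; here the transformation to test is the swap (x, y) -> (y, x).
A symmetric expression must survive every permutation; the single swap x <-> y already eliminates the distractors, and the keyed expression is also unchanged by x <-> z and y <-> z (each variable enters it in exactly the same way).
Substitute the transformed coordinates into each option and compare with the original:
(A) x - y + z  ->  (y) - (x) + z = -x + y + z   [differs from x - y + z: not invariant]
(B) x + y + z  ->  (y) + (x) + z = x + y + z   [equals x + y + z: invariant]
(C) x + 2y + 3z  ->  (y) + 2(x) + 3z = 2x + y + 3z   [differs from x + 2y + 3z: not invariant]
(D) x^2 - y^2 + z^2  ->  (y)^2 - (x)^2 + z^2 = -x^2 + y^2 + z^2   [differs from x^2 - y^2 + z^2: not invariant]

Only option (B), x + y + z, is unchanged by the transformation.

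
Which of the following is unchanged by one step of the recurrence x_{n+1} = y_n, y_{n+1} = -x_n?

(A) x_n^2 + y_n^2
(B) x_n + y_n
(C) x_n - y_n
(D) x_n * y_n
A

For the recurrence x_{n+1} = y_n, y_{n+1} = -x_n:

x_{n+1}^2 + y_{n+1}^2 = y_n^2 + (-x_n)^2 = x_n^2 + y_n^2
The sum of squares is conserved (like energy in a harmonic oscillator).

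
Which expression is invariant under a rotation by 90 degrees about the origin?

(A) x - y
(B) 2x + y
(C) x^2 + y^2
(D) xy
C

A rotation by 90 degrees sends (x, y) to (-y, x).
Substitute the transformed coordinates into each option and compare with the original:
(A) x - y  ->  (-y) - (x) = -x - y   [differs from x - y: not invariant]
(B) 2x + y  ->  2(-y) + (x) = x - 2y   [differs from 2x + y: not invariant]
(C) x^2 + y^2  ->  (-y)^2 + (x)^2 = x^2 + y^2   [equals x^2 + y^2: invariant]
(D) xy  ->  (-y)(x) = -xy   [differs from xy: not invariant]

Only option (C), x^2 + y^2, is unchanged by the transformation.
Geometrically, x^2 + y^2 is the squared distance from the origin, which every rotation about the origin preserves.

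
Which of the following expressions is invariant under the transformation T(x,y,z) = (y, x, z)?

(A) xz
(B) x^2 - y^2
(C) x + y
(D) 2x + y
C

Apply T(x,y,z) = (y, x, z) to each option, i.e. replace (x, y, z) by the transformed coordinates.
Substitute the transformed coordinates into each option and compare with the original:
(A) xz  ->  (y)(z) = yz   [differs from xz: not invariant]
(B) x^2 - y^2  ->  (y)^2 - (x)^2 = -x^2 + y^2   [differs from x^2 - y^2: not invariant]
(C) x + y  ->  (y) + (x) = x + y   [equals x + y: invariant]
(D) 2x + y  ->  2(y) + (x) = x + 2y   [differs from 2x + y: not invariant]

Only option (C), x + y, is unchanged by the transformation.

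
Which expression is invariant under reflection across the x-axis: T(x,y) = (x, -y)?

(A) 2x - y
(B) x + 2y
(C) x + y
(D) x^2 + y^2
D

The map is reflection across the x-axis: T(x,y) = (x, -y).
Substitute the transformed coordinates into each option and compare with the original:
(A) 2x - y  ->  2(x) - (-y) = 2x + y   [differs from 2x - y: not invariant]
(B) x + 2y  ->  (x) + 2(-y) = x - 2y   [differs from x + 2y: not invariant]
(C) x + y  ->  (x) + (-y) = x - y   [differs from x + y: not invariant]
(D) x^2 + y^2  ->  (x)^2 + (-y)^2 = x^2 + y^2   [equals x^2 + y^2: invariant]

Only option (D), x^2 + y^2, is unchanged by the transformation.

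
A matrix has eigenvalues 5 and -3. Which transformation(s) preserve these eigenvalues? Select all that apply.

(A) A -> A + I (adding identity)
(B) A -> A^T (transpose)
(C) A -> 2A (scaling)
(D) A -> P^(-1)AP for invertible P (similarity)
B and D

Eigenvalues are preserved by:
1. Similarity transformations: A -> P^(-1)AP (same characteristic polynomial)
2. Transpose: A^T has the same eigenvalues as A

Eigenvalues are NOT preserved by:
- Adding identity: eigenvalues become 5+1, -3+1
- Scaling: eigenvalues become 10, -6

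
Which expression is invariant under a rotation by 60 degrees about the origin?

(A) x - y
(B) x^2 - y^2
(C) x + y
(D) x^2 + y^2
D

A rotation by 60 degrees sends (x, y) to (x/2 - sqrt(3)y/2, sqrt(3)x/2 + y/2).
Substitute the transformed coordinates into each option and compare with the original:
(A) x - y  ->  (x/2 - sqrt(3)y/2) - (sqrt(3)x/2 + y/2) = -sqrt(3)x/2 + x/2 - sqrt(3)y/2 - y/2   [differs from x - y: not invariant]
(B) x^2 - y^2  ->  (x/2 - sqrt(3)y/2)^2 - (sqrt(3)x/2 + y/2)^2 = -x^2/2 - sqrt(3)xy + y^2/2   [differs from x^2 - y^2: not invariant]
(C) x + y  ->  (x/2 - sqrt(3)y/2) + (sqrt(3)x/2 + y/2) = x/2 + sqrt(3)x/2 - sqrt(3)y/2 + y/2   [differs from x + y: not invariant]
(D) x^2 + y^2  ->  (x/2 - sqrt(3)y/2)^2 + (sqrt(3)x/2 + y/2)^2 = x^2 + y^2   [equals x^2 + y^2: invariant]

Only option (D), x^2 + y^2, is unchanged by the transformation.
Geometrically, x^2 + y^2 is the squared distance from the origin, which every rotation about the origin preserves.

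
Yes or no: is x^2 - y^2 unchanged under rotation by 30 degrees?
No

Applying rotation by 30 degrees: x' = x*cos(30 degrees) - y*sin(30 degrees) = sqrt(3)x/2 - y/2, y' = x*sin(30 degrees) + y*cos(30 degrees) = x/2 + sqrt(3)y/2

Substituting into x^2 - y^2:
(sqrt(3)x/2 - y/2)^2 - (x/2 + sqrt(3)y/2)^2
= x^2/2 - sqrt(3)xy - y^2/2

This differs from the original expression x^2 - y^2, so it is NOT invariant.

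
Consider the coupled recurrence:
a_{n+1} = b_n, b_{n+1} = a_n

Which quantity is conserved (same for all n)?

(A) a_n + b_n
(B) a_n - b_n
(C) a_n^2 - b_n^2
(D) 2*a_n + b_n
A

Replace a_n by a_{n+1} = b_n and b_n by b_{n+1} = a_n in each option and simplify:
(A) a_n + b_n  ->  (b_n) + (a_n) = a_n + b_n   [conserved]
(B) a_n - b_n  ->  (b_n) - (a_n) = -a_n + b_n   [not conserved]
(C) a_n^2 - b_n^2  ->  (b_n)^2 - (a_n)^2 = -a_n^2 + b_n^2   [not conserved]
(D) 2*a_n + b_n  ->  2*(b_n) + (a_n) = a_n + 2*b_n   [not conserved]

Only (A) a_n + b_n returns to itself after one step, so it is the conserved quantity.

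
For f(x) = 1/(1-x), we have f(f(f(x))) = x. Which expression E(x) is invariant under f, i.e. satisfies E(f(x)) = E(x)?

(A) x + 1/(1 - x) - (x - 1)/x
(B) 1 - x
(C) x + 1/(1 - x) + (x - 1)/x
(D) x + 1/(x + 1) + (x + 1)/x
C

Replace x by f(x) = 1/(1 - x) in each option and simplify. As a quick numerical cross-check, also compare E(3) with E(f(3)) = E(-1/2).

(A) x + 1/(1 - x) - (x - 1)/x  ->  (1/(1 - x)) + 1/(1 - (1/(1 - x))) - ((1/(1 - x)) - 1)/(1/(1 - x)) = (x^2(1 - x) - x + (x - 1)^2)/(x(x - 1)); check: E(3) = 11/6 but E(-1/2) = -17/6.   [not invariant]
(B) 1 - x  ->  1 - (1/(1 - x)) = x/(x - 1); check: E(3) = -2 but E(-1/2) = 3/2.   [not invariant]
(C) x + 1/(1 - x) + (x - 1)/x  ->  (1/(1 - x)) + 1/(1 - (1/(1 - x))) + ((1/(1 - x)) - 1)/(1/(1 - x)), which simplifies back to x + 1/(1 - x) + (x - 1)/x; check: E(3) = 19/6, E(-1/2) = 19/6.   [invariant]
(D) x + 1/(x + 1) + (x + 1)/x  ->  (1/(1 - x)) + 1/((1/(1 - x)) + 1) + ((1/(1 - x)) + 1)/(1/(1 - x)) = (-x^3 + 6x^2 - 11x + 7)/(x^2 - 3x + 2); check: E(3) = 55/12 but E(-1/2) = 1/2.   [not invariant]

Only (C) is unchanged. Indeed f(f(x)) = 1/(1 - 1/(1-x)) = (1-x)/(-x) = (x-1)/x, so E(x) = x + f(x) + f(f(x)) is the sum over the whole 3-cycle; applying f just permutes the three terms cyclically (x -> f(x) -> f(f(x)) -> x), leaving the sum unchanged.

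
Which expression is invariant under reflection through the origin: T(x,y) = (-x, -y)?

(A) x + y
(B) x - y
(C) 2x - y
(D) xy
D

The map is reflection through the origin: T(x,y) = (-x, -y).
Substitute the transformed coordinates into each option and compare with the original:
(A) x + y  ->  (-x) + (-y) = -x - y   [differs from x + y: not invariant]
(B) x - y  ->  (-x) - (-y) = -x + y   [differs from x - y: not invariant]
(C) 2x - y  ->  2(-x) - (-y) = -2x + y   [differs from 2x - y: not invariant]
(D) xy  ->  (-x)(-y) = xy   [equals xy: invariant]

Only option (D), xy, is unchanged by the transformation.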